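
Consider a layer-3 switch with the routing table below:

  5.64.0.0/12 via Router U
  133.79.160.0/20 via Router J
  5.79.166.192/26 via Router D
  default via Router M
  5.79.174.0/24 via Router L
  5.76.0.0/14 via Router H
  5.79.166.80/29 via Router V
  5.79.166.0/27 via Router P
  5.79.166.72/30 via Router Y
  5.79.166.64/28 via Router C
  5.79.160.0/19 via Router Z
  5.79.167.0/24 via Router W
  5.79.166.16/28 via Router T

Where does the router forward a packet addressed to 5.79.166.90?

Router Z

Routes whose prefix contains 5.79.166.90:
  0.0.0.0/0 (default, matches everything) -> Router M
  5.64.0.0/12 (5.64.0.0 - 5.79.255.255) -> Router U
  5.76.0.0/14 (5.76.0.0 - 5.79.255.255) -> Router H
  5.79.160.0/19 (5.79.160.0 - 5.79.191.255) -> Router Z
More-specific entries that do NOT match:
  5.79.166.72/30 (5.79.166.72 - 5.79.166.75) does not contain 5.79.166.90
  5.79.166.80/29 (5.79.166.80 - 5.79.166.87) does not contain 5.79.166.90
  5.79.166.64/28 (5.79.166.64 - 5.79.166.79) does not contain 5.79.166.90
  5.79.166.16/28 (5.79.166.16 - 5.79.166.31) does not contain 5.79.166.90
  5.79.166.0/27 (5.79.166.0 - 5.79.166.31) does not contain 5.79.166.90
  5.79.166.192/26 (5.79.166.192 - 5.79.166.255) does not contain 5.79.166.90
  5.79.174.0/24 (5.79.174.0 - 5.79.174.255) does not contain 5.79.166.90
  5.79.167.0/24 (5.79.167.0 - 5.79.167.255) does not contain 5.79.166.90
  133.79.160.0/20 (133.79.160.0 - 133.79.175.255) does not contain 5.79.166.90
Longest matching prefix is /19 -> next hop Router Z.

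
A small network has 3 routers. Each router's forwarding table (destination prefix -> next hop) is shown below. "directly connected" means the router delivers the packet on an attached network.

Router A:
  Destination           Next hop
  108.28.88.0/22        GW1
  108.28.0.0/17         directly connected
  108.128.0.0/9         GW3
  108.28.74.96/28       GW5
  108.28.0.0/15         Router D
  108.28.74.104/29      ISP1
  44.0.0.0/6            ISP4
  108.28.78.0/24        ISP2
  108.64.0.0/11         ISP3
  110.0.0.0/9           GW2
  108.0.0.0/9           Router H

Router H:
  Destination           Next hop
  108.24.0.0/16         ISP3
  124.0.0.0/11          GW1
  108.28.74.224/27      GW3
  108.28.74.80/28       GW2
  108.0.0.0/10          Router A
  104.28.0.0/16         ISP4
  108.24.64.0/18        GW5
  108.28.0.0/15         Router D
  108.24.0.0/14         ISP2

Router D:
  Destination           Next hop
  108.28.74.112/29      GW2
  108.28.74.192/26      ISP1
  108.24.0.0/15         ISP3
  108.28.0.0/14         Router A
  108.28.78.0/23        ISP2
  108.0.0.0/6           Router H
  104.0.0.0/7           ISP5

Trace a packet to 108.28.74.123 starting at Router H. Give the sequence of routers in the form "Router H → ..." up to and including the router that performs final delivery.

At Router H: longest match for 108.28.74.123 is 108.28.0.0/15 -> Router D
At Router D: longest match for 108.28.74.123 is 108.28.0.0/14 -> Router A
At Router A: longest match for 108.28.74.123 is 108.28.0.0/17 -> directly connected

Router H → Router D → Router A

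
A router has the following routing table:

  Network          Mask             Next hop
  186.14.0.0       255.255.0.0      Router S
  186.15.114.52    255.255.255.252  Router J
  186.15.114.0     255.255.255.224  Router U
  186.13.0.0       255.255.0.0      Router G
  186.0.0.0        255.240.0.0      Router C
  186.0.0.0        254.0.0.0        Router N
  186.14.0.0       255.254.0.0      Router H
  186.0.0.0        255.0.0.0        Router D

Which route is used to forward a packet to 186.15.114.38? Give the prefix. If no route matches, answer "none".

186.14.0.0/15

Entries matching 186.15.114.38:
  186.0.0.0/7 (186.0.0.0 - 187.255.255.255)
  186.0.0.0/8 (186.0.0.0 - 186.255.255.255)
  186.0.0.0/12 (186.0.0.0 - 186.15.255.255)
  186.14.0.0/15 (186.14.0.0 - 186.15.255.255)
Most specific is 186.14.0.0/15.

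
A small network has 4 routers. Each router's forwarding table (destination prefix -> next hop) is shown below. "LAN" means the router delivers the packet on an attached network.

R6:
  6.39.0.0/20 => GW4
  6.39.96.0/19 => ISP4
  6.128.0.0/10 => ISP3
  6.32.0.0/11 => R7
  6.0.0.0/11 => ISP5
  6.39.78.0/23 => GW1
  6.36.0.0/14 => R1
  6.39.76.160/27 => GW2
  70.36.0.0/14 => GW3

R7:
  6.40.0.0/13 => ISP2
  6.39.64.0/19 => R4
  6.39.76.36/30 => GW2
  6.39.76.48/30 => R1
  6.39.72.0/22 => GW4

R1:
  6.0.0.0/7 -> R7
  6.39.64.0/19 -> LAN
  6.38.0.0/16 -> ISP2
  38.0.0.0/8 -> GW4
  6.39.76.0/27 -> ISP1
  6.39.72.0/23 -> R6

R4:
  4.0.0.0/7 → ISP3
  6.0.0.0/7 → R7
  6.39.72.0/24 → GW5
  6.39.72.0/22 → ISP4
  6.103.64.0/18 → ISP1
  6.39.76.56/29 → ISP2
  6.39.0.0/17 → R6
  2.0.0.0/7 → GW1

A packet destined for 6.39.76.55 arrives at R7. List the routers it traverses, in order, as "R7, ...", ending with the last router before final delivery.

At R7: longest match for 6.39.76.55 is 6.39.64.0/19 -> R4
At R4: longest match for 6.39.76.55 is 6.39.0.0/17 -> R6
At R6: longest match for 6.39.76.55 is 6.36.0.0/14 -> R1
At R1: longest match for 6.39.76.55 is 6.39.64.0/19 -> LAN

R7, R4, R6, R1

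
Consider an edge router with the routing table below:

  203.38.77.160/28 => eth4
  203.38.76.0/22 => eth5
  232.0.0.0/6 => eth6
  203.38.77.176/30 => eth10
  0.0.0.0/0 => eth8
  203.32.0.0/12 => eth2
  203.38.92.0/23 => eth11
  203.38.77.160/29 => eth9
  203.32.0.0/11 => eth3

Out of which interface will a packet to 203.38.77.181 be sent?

Routes whose prefix contains 203.38.77.181:
  0.0.0.0/0 (default, matches everything) -> eth8
  203.32.0.0/11 (203.32.0.0 - 203.63.255.255) -> eth3
  203.32.0.0/12 (203.32.0.0 - 203.47.255.255) -> eth2
  203.38.76.0/22 (203.38.76.0 - 203.38.79.255) -> eth5
More-specific entries that do NOT match:
  203.38.77.176/30 (203.38.77.176 - 203.38.77.179) does not contain 203.38.77.181
  203.38.77.160/29 (203.38.77.160 - 203.38.77.167) does not contain 203.38.77.181
  203.38.77.160/28 (203.38.77.160 - 203.38.77.175) does not contain 203.38.77.181
  203.38.92.0/23 (203.38.92.0 - 203.38.93.255) does not contain 203.38.77.181
Longest matching prefix is /22 -> interface eth5.

eth5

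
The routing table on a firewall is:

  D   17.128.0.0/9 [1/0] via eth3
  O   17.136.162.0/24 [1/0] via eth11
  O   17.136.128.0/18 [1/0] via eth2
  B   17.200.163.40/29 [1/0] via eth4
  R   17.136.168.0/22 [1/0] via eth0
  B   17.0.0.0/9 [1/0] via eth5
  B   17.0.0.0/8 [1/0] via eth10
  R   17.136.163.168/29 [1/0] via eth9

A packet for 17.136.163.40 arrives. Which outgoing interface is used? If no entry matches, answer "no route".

eth2

Routes whose prefix contains 17.136.163.40:
  17.0.0.0/8 (17.0.0.0 - 17.255.255.255) -> eth10
  17.128.0.0/9 (17.128.0.0 - 17.255.255.255) -> eth3
  17.136.128.0/18 (17.136.128.0 - 17.136.191.255) -> eth2
More-specific entries that do NOT match:
  17.200.163.40/29 (17.200.163.40 - 17.200.163.47) does not contain 17.136.163.40
  17.136.163.168/29 (17.136.163.168 - 17.136.163.175) does not contain 17.136.163.40
  17.136.162.0/24 (17.136.162.0 - 17.136.162.255) does not contain 17.136.163.40
  17.136.168.0/22 (17.136.168.0 - 17.136.171.255) does not contain 17.136.163.40
Longest matching prefix is /18 -> interface eth2.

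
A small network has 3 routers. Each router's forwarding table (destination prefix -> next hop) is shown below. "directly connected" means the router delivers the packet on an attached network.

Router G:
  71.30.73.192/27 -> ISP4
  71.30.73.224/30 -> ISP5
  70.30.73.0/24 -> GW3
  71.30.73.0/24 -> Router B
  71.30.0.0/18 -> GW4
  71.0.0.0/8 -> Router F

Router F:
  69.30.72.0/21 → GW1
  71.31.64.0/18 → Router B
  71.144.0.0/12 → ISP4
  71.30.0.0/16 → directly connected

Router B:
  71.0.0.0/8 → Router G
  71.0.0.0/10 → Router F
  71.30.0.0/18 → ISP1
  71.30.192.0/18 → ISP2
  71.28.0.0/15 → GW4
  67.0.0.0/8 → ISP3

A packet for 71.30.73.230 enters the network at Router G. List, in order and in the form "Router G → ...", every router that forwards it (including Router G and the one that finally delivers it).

Router G → Router B → Router F

At Router G: longest match for 71.30.73.230 is 71.30.73.0/24 -> Router B
At Router B: longest match for 71.30.73.230 is 71.0.0.0/10 -> Router F
At Router F: longest match for 71.30.73.230 is 71.30.0.0/16 -> directly connected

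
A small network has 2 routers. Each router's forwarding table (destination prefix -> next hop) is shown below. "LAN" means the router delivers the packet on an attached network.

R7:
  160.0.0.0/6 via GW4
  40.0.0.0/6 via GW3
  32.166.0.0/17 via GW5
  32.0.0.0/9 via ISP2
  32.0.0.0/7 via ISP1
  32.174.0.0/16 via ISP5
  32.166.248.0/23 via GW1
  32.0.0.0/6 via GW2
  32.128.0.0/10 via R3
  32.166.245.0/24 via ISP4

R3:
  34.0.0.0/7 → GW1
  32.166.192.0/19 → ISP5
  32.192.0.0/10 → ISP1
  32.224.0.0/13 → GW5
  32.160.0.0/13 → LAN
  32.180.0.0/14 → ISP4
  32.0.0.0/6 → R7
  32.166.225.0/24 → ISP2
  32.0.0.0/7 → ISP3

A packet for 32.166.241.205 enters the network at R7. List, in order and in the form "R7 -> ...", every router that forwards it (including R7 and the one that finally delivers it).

R7 -> R3

At R7: longest match for 32.166.241.205 is 32.128.0.0/10 -> R3
At R3: longest match for 32.166.241.205 is 32.160.0.0/13 -> LAN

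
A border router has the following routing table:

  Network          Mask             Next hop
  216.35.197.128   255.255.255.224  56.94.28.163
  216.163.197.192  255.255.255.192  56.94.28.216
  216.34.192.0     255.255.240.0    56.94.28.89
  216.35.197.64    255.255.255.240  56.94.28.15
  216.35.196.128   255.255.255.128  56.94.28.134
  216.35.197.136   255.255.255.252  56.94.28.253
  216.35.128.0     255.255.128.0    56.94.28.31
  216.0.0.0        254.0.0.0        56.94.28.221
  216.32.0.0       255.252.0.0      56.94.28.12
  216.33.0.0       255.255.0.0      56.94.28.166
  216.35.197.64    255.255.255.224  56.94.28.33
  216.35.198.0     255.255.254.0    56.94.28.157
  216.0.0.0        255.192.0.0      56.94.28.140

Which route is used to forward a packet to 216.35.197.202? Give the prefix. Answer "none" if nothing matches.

Entries matching 216.35.197.202:
  216.0.0.0/7 (216.0.0.0 - 217.255.255.255)
  216.0.0.0/10 (216.0.0.0 - 216.63.255.255)
  216.32.0.0/14 (216.32.0.0 - 216.35.255.255)
  216.35.128.0/17 (216.35.128.0 - 216.35.255.255)
Most specific is 216.35.128.0/17.

216.35.128.0/17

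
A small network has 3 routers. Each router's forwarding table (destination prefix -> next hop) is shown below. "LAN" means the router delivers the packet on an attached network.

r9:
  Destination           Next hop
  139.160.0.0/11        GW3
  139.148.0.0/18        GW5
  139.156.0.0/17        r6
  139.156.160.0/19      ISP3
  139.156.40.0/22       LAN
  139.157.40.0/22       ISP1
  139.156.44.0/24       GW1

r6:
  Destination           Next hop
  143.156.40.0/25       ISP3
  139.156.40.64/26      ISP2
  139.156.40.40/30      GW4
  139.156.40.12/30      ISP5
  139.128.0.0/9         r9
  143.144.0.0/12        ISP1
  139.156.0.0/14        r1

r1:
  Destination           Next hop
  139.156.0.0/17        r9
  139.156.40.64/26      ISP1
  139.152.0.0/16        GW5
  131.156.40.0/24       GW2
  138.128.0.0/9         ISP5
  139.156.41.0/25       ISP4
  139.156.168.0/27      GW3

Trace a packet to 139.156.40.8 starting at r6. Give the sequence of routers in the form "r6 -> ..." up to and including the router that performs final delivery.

At r6: longest match for 139.156.40.8 is 139.156.0.0/14 -> r1
At r1: longest match for 139.156.40.8 is 139.156.0.0/17 -> r9
At r9: longest match for 139.156.40.8 is 139.156.40.0/22 -> LAN

r6 -> r1 -> r9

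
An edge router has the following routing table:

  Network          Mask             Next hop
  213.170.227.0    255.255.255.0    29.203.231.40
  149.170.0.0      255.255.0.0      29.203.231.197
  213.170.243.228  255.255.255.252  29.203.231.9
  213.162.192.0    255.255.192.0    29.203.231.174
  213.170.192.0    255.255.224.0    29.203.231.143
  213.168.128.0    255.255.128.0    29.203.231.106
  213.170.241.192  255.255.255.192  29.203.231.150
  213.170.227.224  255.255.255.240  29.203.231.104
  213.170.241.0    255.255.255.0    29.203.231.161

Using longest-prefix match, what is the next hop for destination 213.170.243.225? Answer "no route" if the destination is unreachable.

no route

No entry's prefix contains 213.170.243.225; there is no default route.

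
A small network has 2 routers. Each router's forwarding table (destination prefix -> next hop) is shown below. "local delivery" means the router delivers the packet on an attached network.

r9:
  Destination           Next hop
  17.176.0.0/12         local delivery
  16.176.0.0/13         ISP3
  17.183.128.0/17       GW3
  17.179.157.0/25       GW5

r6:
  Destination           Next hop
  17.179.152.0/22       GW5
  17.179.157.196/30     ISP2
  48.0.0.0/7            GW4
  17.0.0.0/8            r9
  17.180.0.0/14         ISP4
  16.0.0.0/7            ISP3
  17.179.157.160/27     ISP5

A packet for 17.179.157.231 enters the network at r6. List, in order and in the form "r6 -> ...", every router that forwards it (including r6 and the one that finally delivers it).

r6 -> r9

At r6: longest match for 17.179.157.231 is 17.0.0.0/8 -> r9
At r9: longest match for 17.179.157.231 is 17.176.0.0/12 -> local delivery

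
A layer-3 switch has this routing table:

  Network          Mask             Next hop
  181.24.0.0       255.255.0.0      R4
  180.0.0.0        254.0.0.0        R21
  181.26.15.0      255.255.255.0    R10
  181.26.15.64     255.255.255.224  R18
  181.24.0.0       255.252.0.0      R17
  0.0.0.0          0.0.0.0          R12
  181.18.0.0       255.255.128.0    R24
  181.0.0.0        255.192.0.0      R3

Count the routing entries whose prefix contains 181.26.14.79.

Prefixes containing 181.26.14.79:
  0.0.0.0/0 (default, matches everything)
  180.0.0.0/7 (180.0.0.0 - 181.255.255.255)
  181.0.0.0/10 (181.0.0.0 - 181.63.255.255)
  181.24.0.0/14 (181.24.0.0 - 181.27.255.255)
Total matching entries: 4.

4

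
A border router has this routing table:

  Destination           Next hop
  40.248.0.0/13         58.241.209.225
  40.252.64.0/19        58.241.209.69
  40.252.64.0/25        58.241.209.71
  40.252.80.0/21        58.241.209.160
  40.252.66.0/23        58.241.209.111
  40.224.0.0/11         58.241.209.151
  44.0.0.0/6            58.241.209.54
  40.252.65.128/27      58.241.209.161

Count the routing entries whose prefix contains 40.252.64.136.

Prefixes containing 40.252.64.136:
  40.224.0.0/11 (40.224.0.0 - 40.255.255.255)
  40.248.0.0/13 (40.248.0.0 - 40.255.255.255)
  40.252.64.0/19 (40.252.64.0 - 40.252.95.255)
Total matching entries: 3.

3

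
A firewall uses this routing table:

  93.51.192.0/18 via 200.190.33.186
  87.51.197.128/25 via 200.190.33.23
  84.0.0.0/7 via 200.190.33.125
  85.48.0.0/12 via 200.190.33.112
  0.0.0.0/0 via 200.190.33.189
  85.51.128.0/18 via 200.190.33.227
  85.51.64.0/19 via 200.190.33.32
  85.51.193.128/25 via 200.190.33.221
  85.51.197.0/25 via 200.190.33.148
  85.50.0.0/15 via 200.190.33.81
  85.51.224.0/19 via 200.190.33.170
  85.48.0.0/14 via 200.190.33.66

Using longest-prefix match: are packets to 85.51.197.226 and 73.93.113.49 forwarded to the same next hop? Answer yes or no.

no

85.51.197.226: longest match 85.50.0.0/15 -> 200.190.33.81
73.93.113.49: longest match 0.0.0.0/0 -> 200.190.33.189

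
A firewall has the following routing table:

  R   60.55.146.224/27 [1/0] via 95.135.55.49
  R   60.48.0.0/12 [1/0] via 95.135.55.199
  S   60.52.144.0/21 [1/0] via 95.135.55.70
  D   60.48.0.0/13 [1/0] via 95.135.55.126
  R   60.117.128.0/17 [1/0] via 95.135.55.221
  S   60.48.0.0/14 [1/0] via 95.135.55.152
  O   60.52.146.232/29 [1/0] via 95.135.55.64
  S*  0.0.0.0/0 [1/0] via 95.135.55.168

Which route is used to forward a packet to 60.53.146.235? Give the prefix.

Entries matching 60.53.146.235:
  0.0.0.0/0 (default, matches everything)
  60.48.0.0/12 (60.48.0.0 - 60.63.255.255)
  60.48.0.0/13 (60.48.0.0 - 60.55.255.255)
Most specific is 60.48.0.0/13.

60.48.0.0/13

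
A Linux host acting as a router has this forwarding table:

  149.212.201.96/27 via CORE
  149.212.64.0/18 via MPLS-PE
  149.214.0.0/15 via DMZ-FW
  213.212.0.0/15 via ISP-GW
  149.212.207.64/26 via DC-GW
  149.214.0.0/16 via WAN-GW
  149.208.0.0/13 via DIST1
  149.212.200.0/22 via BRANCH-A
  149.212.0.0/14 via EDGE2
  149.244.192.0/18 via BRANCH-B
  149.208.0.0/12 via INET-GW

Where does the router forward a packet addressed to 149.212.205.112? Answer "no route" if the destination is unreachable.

Routes whose prefix contains 149.212.205.112:
  149.208.0.0/12 (149.208.0.0 - 149.223.255.255) -> INET-GW
  149.208.0.0/13 (149.208.0.0 - 149.215.255.255) -> DIST1
  149.212.0.0/14 (149.212.0.0 - 149.215.255.255) -> EDGE2
More-specific entries that do NOT match:
  149.212.201.96/27 (149.212.201.96 - 149.212.201.127) does not contain 149.212.205.112
  149.212.207.64/26 (149.212.207.64 - 149.212.207.127) does not contain 149.212.205.112
  149.212.200.0/22 (149.212.200.0 - 149.212.203.255) does not contain 149.212.205.112
  149.212.64.0/18 (149.212.64.0 - 149.212.127.255) does not contain 149.212.205.112
  149.244.192.0/18 (149.244.192.0 - 149.244.255.255) does not contain 149.212.205.112
  149.214.0.0/16 (149.214.0.0 - 149.214.255.255) does not contain 149.212.205.112
  149.214.0.0/15 (149.214.0.0 - 149.215.255.255) does not contain 149.212.205.112
  213.212.0.0/15 (213.212.0.0 - 213.213.255.255) does not contain 149.212.205.112
Longest matching prefix is /14 -> next hop EDGE2.

EDGE2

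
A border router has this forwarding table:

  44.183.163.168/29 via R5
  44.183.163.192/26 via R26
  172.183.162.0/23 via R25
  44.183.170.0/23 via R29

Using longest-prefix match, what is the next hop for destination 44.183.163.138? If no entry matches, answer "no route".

no route

No entry's prefix contains 44.183.163.138; there is no default route.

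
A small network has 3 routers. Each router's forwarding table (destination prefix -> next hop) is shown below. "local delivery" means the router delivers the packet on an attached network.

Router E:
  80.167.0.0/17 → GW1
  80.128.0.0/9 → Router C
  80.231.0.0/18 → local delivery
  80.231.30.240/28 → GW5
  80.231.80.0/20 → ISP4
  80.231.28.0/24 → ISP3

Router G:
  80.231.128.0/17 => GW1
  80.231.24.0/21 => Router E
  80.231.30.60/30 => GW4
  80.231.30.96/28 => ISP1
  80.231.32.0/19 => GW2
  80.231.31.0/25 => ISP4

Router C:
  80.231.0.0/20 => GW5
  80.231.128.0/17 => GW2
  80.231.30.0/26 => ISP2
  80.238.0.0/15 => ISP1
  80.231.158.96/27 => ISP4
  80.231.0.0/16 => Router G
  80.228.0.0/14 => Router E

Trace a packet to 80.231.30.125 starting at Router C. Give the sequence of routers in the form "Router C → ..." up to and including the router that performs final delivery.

At Router C: longest match for 80.231.30.125 is 80.231.0.0/16 -> Router G
At Router G: longest match for 80.231.30.125 is 80.231.24.0/21 -> Router E
At Router E: longest match for 80.231.30.125 is 80.231.0.0/18 -> local delivery

Router C → Router G → Router E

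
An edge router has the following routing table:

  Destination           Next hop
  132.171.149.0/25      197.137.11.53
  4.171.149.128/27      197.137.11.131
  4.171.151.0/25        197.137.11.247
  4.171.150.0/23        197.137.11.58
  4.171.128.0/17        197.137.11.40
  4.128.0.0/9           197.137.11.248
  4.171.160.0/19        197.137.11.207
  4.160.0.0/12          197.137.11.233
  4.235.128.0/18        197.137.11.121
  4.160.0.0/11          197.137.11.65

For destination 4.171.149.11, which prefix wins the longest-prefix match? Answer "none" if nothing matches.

4.171.128.0/17

Entries matching 4.171.149.11:
  4.128.0.0/9 (4.128.0.0 - 4.255.255.255)
  4.160.0.0/11 (4.160.0.0 - 4.191.255.255)
  4.160.0.0/12 (4.160.0.0 - 4.175.255.255)
  4.171.128.0/17 (4.171.128.0 - 4.171.255.255)
Most specific is 4.171.128.0/17.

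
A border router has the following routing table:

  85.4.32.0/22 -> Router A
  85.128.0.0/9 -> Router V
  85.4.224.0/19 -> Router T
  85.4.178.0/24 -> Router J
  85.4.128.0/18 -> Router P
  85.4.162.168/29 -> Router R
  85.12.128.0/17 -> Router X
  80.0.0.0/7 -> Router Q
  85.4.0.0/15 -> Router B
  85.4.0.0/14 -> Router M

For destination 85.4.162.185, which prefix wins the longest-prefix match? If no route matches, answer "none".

Entries matching 85.4.162.185:
  85.4.0.0/14 (85.4.0.0 - 85.7.255.255)
  85.4.0.0/15 (85.4.0.0 - 85.5.255.255)
  85.4.128.0/18 (85.4.128.0 - 85.4.191.255)
Most specific is 85.4.128.0/18.

85.4.128.0/18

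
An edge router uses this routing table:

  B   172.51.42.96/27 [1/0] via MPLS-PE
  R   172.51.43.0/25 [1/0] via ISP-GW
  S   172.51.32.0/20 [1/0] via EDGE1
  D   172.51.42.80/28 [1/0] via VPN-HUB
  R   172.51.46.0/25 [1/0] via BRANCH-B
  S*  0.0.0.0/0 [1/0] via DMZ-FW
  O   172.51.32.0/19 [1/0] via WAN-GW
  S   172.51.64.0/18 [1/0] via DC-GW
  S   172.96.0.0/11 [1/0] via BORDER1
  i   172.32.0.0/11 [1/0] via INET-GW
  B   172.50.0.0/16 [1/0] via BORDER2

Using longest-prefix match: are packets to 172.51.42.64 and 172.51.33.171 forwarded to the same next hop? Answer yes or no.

yes

172.51.42.64: longest match 172.51.32.0/20 -> EDGE1
172.51.33.171: longest match 172.51.32.0/20 -> EDGE1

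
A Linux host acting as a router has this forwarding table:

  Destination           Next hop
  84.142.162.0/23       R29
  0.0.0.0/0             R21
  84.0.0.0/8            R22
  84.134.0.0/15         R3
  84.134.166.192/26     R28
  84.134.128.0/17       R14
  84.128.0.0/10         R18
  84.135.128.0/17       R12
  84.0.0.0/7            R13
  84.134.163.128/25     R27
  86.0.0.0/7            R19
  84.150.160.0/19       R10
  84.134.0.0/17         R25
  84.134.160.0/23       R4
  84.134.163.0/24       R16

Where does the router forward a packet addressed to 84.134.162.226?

Routes whose prefix contains 84.134.162.226:
  0.0.0.0/0 (default, matches everything) -> R21
  84.0.0.0/7 (84.0.0.0 - 85.255.255.255) -> R13
  84.0.0.0/8 (84.0.0.0 - 84.255.255.255) -> R22
  84.128.0.0/10 (84.128.0.0 - 84.191.255.255) -> R18
  84.134.0.0/15 (84.134.0.0 - 84.135.255.255) -> R3
  84.134.128.0/17 (84.134.128.0 - 84.134.255.255) -> R14
More-specific entries that do NOT match:
  84.134.166.192/26 (84.134.166.192 - 84.134.166.255) does not contain 84.134.162.226
  84.134.163.128/25 (84.134.163.128 - 84.134.163.255) does not contain 84.134.162.226
  84.134.163.0/24 (84.134.163.0 - 84.134.163.255) does not contain 84.134.162.226
  84.142.162.0/23 (84.142.162.0 - 84.142.163.255) does not contain 84.134.162.226
  84.134.160.0/23 (84.134.160.0 - 84.134.161.255) does not contain 84.134.162.226
  84.150.160.0/19 (84.150.160.0 - 84.150.191.255) does not contain 84.134.162.226
Longest matching prefix is /17 -> next hop R14.

R14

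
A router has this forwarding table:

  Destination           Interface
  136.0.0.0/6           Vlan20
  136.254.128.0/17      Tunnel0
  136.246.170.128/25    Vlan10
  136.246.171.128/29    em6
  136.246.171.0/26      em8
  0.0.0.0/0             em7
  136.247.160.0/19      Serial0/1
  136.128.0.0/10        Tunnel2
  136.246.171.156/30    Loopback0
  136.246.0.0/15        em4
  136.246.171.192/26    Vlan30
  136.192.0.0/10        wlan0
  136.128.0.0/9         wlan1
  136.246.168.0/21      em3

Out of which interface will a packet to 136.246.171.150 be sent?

em3

Routes whose prefix contains 136.246.171.150:
  0.0.0.0/0 (default, matches everything) -> em7
  136.0.0.0/6 (136.0.0.0 - 139.255.255.255) -> Vlan20
  136.128.0.0/9 (136.128.0.0 - 136.255.255.255) -> wlan1
  136.192.0.0/10 (136.192.0.0 - 136.255.255.255) -> wlan0
  136.246.0.0/15 (136.246.0.0 - 136.247.255.255) -> em4
  136.246.168.0/21 (136.246.168.0 - 136.246.175.255) -> em3
More-specific entries that do NOT match:
  136.246.171.156/30 (136.246.171.156 - 136.246.171.159) does not contain 136.246.171.150
  136.246.171.128/29 (136.246.171.128 - 136.246.171.135) does not contain 136.246.171.150
  136.246.171.0/26 (136.246.171.0 - 136.246.171.63) does not contain 136.246.171.150
  136.246.171.192/26 (136.246.171.192 - 136.246.171.255) does not contain 136.246.171.150
  136.246.170.128/25 (136.246.170.128 - 136.246.170.255) does not contain 136.246.171.150
Longest matching prefix is /21 -> interface em3.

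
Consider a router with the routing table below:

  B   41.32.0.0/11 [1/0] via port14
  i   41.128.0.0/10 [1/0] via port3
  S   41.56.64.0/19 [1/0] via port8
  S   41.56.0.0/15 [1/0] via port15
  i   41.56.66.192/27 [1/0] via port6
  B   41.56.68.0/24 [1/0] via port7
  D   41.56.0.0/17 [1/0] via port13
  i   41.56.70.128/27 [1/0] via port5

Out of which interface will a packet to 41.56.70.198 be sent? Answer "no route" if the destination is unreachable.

port8

Routes whose prefix contains 41.56.70.198:
  41.32.0.0/11 (41.32.0.0 - 41.63.255.255) -> port14
  41.56.0.0/15 (41.56.0.0 - 41.57.255.255) -> port15
  41.56.0.0/17 (41.56.0.0 - 41.56.127.255) -> port13
  41.56.64.0/19 (41.56.64.0 - 41.56.95.255) -> port8
More-specific entries that do NOT match:
  41.56.66.192/27 (41.56.66.192 - 41.56.66.223) does not contain 41.56.70.198
  41.56.70.128/27 (41.56.70.128 - 41.56.70.159) does not contain 41.56.70.198
  41.56.68.0/24 (41.56.68.0 - 41.56.68.255) does not contain 41.56.70.198
Longest matching prefix is /19 -> interface port8.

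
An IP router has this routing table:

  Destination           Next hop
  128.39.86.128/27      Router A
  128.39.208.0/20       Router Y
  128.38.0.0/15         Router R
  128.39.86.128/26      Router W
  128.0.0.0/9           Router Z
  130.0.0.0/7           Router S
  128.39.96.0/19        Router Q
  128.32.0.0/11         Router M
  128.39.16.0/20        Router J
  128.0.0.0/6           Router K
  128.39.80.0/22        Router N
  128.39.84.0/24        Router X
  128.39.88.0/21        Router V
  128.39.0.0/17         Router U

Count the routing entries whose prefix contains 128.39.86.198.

Prefixes containing 128.39.86.198:
  128.0.0.0/6 (128.0.0.0 - 131.255.255.255)
  128.0.0.0/9 (128.0.0.0 - 128.127.255.255)
  128.32.0.0/11 (128.32.0.0 - 128.63.255.255)
  128.38.0.0/15 (128.38.0.0 - 128.39.255.255)
  128.39.0.0/17 (128.39.0.0 - 128.39.127.255)
Total matching entries: 5.

5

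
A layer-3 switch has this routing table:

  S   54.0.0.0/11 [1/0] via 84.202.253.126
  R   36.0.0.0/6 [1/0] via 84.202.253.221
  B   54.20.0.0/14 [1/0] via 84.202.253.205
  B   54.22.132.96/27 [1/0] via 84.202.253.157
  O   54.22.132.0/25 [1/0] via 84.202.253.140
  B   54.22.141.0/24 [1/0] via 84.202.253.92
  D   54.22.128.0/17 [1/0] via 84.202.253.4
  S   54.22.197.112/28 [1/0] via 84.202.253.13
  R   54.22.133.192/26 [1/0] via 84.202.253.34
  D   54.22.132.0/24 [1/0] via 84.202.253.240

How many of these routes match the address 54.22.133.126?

Prefixes containing 54.22.133.126:
  54.0.0.0/11 (54.0.0.0 - 54.31.255.255)
  54.20.0.0/14 (54.20.0.0 - 54.23.255.255)
  54.22.128.0/17 (54.22.128.0 - 54.22.255.255)
Total matching entries: 3.

3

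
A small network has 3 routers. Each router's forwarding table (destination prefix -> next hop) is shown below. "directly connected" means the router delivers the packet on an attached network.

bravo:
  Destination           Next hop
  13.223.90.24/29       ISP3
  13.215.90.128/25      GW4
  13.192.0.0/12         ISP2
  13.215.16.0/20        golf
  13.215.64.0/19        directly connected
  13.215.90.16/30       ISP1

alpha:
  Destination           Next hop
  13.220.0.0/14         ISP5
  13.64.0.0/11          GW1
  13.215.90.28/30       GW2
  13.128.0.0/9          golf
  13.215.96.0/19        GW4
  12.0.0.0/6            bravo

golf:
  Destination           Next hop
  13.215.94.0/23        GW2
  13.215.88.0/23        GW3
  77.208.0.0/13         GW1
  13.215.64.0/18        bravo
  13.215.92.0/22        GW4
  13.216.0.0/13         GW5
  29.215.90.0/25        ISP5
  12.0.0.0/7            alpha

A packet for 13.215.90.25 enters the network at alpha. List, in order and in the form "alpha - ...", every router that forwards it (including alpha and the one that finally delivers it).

alpha - golf - bravo

At alpha: longest match for 13.215.90.25 is 13.128.0.0/9 -> golf
At golf: longest match for 13.215.90.25 is 13.215.64.0/18 -> bravo
At bravo: longest match for 13.215.90.25 is 13.215.64.0/19 -> directly connected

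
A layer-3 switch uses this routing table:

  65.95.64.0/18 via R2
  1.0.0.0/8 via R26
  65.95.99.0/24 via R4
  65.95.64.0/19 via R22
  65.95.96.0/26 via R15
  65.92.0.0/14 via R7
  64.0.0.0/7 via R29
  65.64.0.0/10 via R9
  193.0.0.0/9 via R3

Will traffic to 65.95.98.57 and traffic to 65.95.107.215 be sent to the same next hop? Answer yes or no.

65.95.98.57: longest match 65.95.64.0/18 -> R2
65.95.107.215: longest match 65.95.64.0/18 -> R2

yes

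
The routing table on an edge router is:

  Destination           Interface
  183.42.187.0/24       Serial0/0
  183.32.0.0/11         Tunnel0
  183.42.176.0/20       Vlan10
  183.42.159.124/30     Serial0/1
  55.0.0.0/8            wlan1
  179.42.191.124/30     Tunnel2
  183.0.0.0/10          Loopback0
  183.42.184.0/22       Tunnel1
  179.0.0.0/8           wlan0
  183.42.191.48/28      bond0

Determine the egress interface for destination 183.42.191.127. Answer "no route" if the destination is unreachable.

Vlan10

Routes whose prefix contains 183.42.191.127:
  183.0.0.0/10 (183.0.0.0 - 183.63.255.255) -> Loopback0
  183.32.0.0/11 (183.32.0.0 - 183.63.255.255) -> Tunnel0
  183.42.176.0/20 (183.42.176.0 - 183.42.191.255) -> Vlan10
More-specific entries that do NOT match:
  183.42.159.124/30 (183.42.159.124 - 183.42.159.127) does not contain 183.42.191.127
  179.42.191.124/30 (179.42.191.124 - 179.42.191.127) does not contain 183.42.191.127
  183.42.191.48/28 (183.42.191.48 - 183.42.191.63) does not contain 183.42.191.127
  183.42.187.0/24 (183.42.187.0 - 183.42.187.255) does not contain 183.42.191.127
  183.42.184.0/22 (183.42.184.0 - 183.42.187.255) does not contain 183.42.191.127
Longest matching prefix is /20 -> interface Vlan10.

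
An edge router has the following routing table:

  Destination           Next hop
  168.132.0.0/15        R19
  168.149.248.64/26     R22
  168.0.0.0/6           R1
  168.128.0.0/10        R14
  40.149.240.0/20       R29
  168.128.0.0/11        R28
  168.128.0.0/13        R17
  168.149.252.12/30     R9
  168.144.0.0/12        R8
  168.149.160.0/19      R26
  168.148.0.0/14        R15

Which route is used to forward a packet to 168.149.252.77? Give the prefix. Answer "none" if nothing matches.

Entries matching 168.149.252.77:
  168.0.0.0/6 (168.0.0.0 - 171.255.255.255)
  168.128.0.0/10 (168.128.0.0 - 168.191.255.255)
  168.128.0.0/11 (168.128.0.0 - 168.159.255.255)
  168.144.0.0/12 (168.144.0.0 - 168.159.255.255)
  168.148.0.0/14 (168.148.0.0 - 168.151.255.255)
Most specific is 168.148.0.0/14.

168.148.0.0/14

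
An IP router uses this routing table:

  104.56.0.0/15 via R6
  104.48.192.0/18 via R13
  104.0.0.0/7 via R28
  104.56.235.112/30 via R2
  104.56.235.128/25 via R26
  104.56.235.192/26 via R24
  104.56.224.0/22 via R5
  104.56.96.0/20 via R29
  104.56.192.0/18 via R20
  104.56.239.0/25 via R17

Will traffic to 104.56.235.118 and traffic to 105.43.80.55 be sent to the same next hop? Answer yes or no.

no

104.56.235.118: longest match 104.56.192.0/18 -> R20
105.43.80.55: longest match 104.0.0.0/7 -> R28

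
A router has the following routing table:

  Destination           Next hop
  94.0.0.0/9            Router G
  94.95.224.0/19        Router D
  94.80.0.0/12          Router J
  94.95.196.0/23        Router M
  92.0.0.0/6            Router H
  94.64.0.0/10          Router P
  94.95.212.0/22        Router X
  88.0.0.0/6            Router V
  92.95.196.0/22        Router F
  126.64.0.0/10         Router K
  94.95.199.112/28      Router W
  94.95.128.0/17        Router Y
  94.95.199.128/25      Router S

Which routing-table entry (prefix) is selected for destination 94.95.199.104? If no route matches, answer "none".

Entries matching 94.95.199.104:
  92.0.0.0/6 (92.0.0.0 - 95.255.255.255)
  94.0.0.0/9 (94.0.0.0 - 94.127.255.255)
  94.64.0.0/10 (94.64.0.0 - 94.127.255.255)
  94.80.0.0/12 (94.80.0.0 - 94.95.255.255)
  94.95.128.0/17 (94.95.128.0 - 94.95.255.255)
Most specific is 94.95.128.0/17.

94.95.128.0/17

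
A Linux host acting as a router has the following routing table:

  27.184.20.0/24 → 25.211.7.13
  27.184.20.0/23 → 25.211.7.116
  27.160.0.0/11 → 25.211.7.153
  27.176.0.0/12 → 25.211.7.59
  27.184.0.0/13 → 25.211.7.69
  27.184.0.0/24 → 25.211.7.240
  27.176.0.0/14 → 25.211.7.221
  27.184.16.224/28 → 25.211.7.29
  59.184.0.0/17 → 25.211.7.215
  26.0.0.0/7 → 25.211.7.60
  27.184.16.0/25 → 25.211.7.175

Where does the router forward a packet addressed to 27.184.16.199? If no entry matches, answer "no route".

Routes whose prefix contains 27.184.16.199:
  26.0.0.0/7 (26.0.0.0 - 27.255.255.255) -> 25.211.7.60
  27.160.0.0/11 (27.160.0.0 - 27.191.255.255) -> 25.211.7.153
  27.176.0.0/12 (27.176.0.0 - 27.191.255.255) -> 25.211.7.59
  27.184.0.0/13 (27.184.0.0 - 27.191.255.255) -> 25.211.7.69
More-specific entries that do NOT match:
  27.184.16.224/28 (27.184.16.224 - 27.184.16.239) does not contain 27.184.16.199
  27.184.16.0/25 (27.184.16.0 - 27.184.16.127) does not contain 27.184.16.199
  27.184.20.0/24 (27.184.20.0 - 27.184.20.255) does not contain 27.184.16.199
  27.184.0.0/24 (27.184.0.0 - 27.184.0.255) does not contain 27.184.16.199
  27.184.20.0/23 (27.184.20.0 - 27.184.21.255) does not contain 27.184.16.199
  59.184.0.0/17 (59.184.0.0 - 59.184.127.255) does not contain 27.184.16.199
  27.176.0.0/14 (27.176.0.0 - 27.179.255.255) does not contain 27.184.16.199
Longest matching prefix is /13 -> next hop 25.211.7.69.

25.211.7.69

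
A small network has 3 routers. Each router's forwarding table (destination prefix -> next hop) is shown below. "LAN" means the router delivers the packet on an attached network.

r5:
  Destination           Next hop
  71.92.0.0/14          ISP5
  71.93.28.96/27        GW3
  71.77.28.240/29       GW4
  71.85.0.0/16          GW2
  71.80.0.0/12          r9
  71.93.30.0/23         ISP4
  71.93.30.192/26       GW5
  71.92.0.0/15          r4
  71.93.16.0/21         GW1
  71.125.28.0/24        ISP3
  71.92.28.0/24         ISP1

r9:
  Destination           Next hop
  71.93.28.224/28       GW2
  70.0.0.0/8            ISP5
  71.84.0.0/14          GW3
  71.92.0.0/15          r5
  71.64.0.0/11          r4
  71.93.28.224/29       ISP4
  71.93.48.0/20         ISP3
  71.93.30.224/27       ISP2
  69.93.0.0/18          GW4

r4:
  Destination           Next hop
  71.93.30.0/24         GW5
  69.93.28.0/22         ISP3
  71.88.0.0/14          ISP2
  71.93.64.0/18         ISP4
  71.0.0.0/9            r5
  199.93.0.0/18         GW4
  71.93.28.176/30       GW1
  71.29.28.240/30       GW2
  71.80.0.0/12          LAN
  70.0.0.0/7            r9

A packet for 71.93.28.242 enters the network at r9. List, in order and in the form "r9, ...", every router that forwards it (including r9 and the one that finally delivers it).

At r9: longest match for 71.93.28.242 is 71.92.0.0/15 -> r5
At r5: longest match for 71.93.28.242 is 71.92.0.0/15 -> r4
At r4: longest match for 71.93.28.242 is 71.80.0.0/12 -> LAN

r9, r5, r4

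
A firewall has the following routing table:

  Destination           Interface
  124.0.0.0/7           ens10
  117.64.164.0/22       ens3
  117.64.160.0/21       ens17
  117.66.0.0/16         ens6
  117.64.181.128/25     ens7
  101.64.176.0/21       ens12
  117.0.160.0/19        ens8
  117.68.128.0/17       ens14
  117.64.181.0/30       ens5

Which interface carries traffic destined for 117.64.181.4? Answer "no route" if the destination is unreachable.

no route

No entry's prefix contains 117.64.181.4; there is no default route.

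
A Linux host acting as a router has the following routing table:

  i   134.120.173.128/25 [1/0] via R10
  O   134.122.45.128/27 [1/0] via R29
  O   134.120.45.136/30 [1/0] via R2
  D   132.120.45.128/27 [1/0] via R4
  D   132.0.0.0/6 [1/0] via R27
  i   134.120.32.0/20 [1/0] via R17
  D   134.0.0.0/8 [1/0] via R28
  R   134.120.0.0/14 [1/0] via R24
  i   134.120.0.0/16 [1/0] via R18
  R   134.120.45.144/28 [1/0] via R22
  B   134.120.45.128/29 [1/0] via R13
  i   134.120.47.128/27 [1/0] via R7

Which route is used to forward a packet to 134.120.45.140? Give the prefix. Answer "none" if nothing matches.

Entries matching 134.120.45.140:
  132.0.0.0/6 (132.0.0.0 - 135.255.255.255)
  134.0.0.0/8 (134.0.0.0 - 134.255.255.255)
  134.120.0.0/14 (134.120.0.0 - 134.123.255.255)
  134.120.0.0/16 (134.120.0.0 - 134.120.255.255)
  134.120.32.0/20 (134.120.32.0 - 134.120.47.255)
Most specific is 134.120.32.0/20.

134.120.32.0/20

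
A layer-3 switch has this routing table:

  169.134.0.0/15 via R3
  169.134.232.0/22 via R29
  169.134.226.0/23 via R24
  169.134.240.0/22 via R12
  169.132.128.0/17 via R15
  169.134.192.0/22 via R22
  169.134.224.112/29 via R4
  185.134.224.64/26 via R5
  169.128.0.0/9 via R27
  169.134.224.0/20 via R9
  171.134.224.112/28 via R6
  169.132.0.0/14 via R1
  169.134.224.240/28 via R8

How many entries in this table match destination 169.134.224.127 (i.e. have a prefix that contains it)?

Prefixes containing 169.134.224.127:
  169.128.0.0/9 (169.128.0.0 - 169.255.255.255)
  169.132.0.0/14 (169.132.0.0 - 169.135.255.255)
  169.134.0.0/15 (169.134.0.0 - 169.135.255.255)
  169.134.224.0/20 (169.134.224.0 - 169.134.239.255)
Total matching entries: 4.

4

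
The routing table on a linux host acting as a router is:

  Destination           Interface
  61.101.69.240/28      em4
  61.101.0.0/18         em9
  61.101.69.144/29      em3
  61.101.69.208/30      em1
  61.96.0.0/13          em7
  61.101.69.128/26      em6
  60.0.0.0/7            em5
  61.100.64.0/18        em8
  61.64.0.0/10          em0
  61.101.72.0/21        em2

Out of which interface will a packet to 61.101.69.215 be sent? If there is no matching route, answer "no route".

Routes whose prefix contains 61.101.69.215:
  60.0.0.0/7 (60.0.0.0 - 61.255.255.255) -> em5
  61.64.0.0/10 (61.64.0.0 - 61.127.255.255) -> em0
  61.96.0.0/13 (61.96.0.0 - 61.103.255.255) -> em7
More-specific entries that do NOT match:
  61.101.69.208/30 (61.101.69.208 - 61.101.69.211) does not contain 61.101.69.215
  61.101.69.144/29 (61.101.69.144 - 61.101.69.151) does not contain 61.101.69.215
  61.101.69.240/28 (61.101.69.240 - 61.101.69.255) does not contain 61.101.69.215
  61.101.69.128/26 (61.101.69.128 - 61.101.69.191) does not contain 61.101.69.215
  61.101.72.0/21 (61.101.72.0 - 61.101.79.255) does not contain 61.101.69.215
  61.101.0.0/18 (61.101.0.0 - 61.101.63.255) does not contain 61.101.69.215
  61.100.64.0/18 (61.100.64.0 - 61.100.127.255) does not contain 61.101.69.215
Longest matching prefix is /13 -> interface em7.

em7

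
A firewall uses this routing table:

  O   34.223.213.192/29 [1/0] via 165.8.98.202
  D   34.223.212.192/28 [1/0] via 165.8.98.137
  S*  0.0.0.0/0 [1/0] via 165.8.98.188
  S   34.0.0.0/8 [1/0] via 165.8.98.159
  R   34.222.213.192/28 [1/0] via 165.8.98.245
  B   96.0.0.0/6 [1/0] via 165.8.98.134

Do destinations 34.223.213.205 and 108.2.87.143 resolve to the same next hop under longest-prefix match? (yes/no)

34.223.213.205: longest match 34.0.0.0/8 -> 165.8.98.159
108.2.87.143: longest match 0.0.0.0/0 -> 165.8.98.188

no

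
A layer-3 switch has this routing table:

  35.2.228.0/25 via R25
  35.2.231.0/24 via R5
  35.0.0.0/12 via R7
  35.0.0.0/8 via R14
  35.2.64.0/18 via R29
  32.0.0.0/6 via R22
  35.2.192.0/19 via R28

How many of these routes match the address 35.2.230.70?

Prefixes containing 35.2.230.70:
  32.0.0.0/6 (32.0.0.0 - 35.255.255.255)
  35.0.0.0/8 (35.0.0.0 - 35.255.255.255)
  35.0.0.0/12 (35.0.0.0 - 35.15.255.255)
Total matching entries: 3.

3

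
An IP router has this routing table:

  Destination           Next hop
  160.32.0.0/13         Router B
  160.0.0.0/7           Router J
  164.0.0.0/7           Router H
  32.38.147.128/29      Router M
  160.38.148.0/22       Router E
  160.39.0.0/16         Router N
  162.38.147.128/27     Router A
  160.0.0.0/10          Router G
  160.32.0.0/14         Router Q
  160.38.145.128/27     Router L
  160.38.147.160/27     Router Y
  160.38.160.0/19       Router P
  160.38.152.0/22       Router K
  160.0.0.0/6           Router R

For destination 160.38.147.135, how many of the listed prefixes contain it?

4

Prefixes containing 160.38.147.135:
  160.0.0.0/6 (160.0.0.0 - 163.255.255.255)
  160.0.0.0/7 (160.0.0.0 - 161.255.255.255)
  160.0.0.0/10 (160.0.0.0 - 160.63.255.255)
  160.32.0.0/13 (160.32.0.0 - 160.39.255.255)
Total matching entries: 4.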